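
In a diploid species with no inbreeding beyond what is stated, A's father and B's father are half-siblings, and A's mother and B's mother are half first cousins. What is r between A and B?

0.078125

Relatedness sums over independent paths through distinct common ancestors.
A and B are related in two ways: half first cousins through their fathers (r = 1/16) and half second cousins through their mothers (r = 1/64).
r = 1/16 + 1/64 = 5/64 = 0.078125.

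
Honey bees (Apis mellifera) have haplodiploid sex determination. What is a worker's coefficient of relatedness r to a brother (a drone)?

0.25

Her haploid brother carries none of their father's genes and a random half of their mother's genome; that half matches the maternal half of her own genome with probability 1/2: r = 1/2 · 1/2 = 1/4.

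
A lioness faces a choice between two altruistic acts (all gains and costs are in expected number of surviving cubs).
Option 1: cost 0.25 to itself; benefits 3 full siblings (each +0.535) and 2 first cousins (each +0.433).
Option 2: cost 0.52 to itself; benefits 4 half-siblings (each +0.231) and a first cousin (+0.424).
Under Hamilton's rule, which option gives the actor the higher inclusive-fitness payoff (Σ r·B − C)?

Option 1: r to a full sibling = 0.5.
Option 1: r to a first cousin = 0.125.
Option 1: Σ r·B − C = (3·0.5·0.535 + 2·0.125·0.433) − 0.25 = 0.66075.
Option 2: r to a half-sibling = 0.25.
Option 2: r to a first cousin = 0.125.
Option 2: Σ r·B − C = (4·0.25·0.231 + 1·0.125·0.424) − 0.52 = -0.236.
Option 1 has the higher net inclusive-fitness payoff.

Option 1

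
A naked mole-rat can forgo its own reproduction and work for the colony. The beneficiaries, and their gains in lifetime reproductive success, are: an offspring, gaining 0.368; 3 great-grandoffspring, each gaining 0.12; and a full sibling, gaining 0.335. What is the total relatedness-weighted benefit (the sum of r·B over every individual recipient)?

0.3965

r to an offspring = 0.5 (one parent–offspring link: r = (1/2)^1 = 1/2).
r to a great-grandoffspring = 1/8 (three parent–offspring links: r = (1/2)^3 = 1/8).
r to a full sibling = 1/2 (full sibs share both parents — two paths of length 2: r = 2·(1/2)^2 = 1/2).
Summing one r·B term per recipient: 1·0.5·0.368 + 3·0.125·0.12 + 1·0.5·0.335 = 0.3965.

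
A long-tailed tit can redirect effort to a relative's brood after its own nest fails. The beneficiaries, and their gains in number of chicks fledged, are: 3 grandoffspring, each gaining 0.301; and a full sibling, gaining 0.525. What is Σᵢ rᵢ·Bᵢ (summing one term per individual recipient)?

0.48825

r to a grandoffspring = 1/4 (two parent–offspring links: r = (1/2)^2 = 1/4).
r to a full sibling = 1/2 (full sibs share both parents — two paths of length 2: r = 2·(1/2)^2 = 1/2).
Summing one r·B term per recipient: 3·0.25·0.301 + 1·0.5·0.525 = 0.48825.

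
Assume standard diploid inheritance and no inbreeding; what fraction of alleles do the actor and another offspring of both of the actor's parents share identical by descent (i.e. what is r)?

0.5

Each parent–offspring link contributes a factor of 1/2, and independent paths through distinct common ancestors add.
Full sibs share both parents — two paths of length 2: r = 2·(1/2)^2 = 1/2.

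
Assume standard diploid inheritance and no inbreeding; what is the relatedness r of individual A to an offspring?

One parent–offspring link: r = (1/2)^1 = 1/2.

0.5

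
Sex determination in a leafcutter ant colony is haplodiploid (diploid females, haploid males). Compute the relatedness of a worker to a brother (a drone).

Her haploid brother carries none of their father's genes and a random half of their mother's genome; that half matches the maternal half of her own genome with probability 1/2: r = 1/2 · 1/2 = 1/4.

0.25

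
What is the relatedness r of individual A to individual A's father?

Each parent–offspring link contributes a factor of 1/2, and independent paths through distinct common ancestors add.
One parent–offspring link: r = (1/2)^1 = 1/2.

0.5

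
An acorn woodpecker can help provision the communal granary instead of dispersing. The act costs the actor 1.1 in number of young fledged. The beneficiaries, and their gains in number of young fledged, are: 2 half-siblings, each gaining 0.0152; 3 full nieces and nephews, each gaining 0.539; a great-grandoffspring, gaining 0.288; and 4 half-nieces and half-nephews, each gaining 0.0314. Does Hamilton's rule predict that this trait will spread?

Hamilton's rule: the trait is favored when the sum of r·B over every recipient exceeds the actor's cost C.
r to a half-sibling = 1/4 (half-sibs share one parent — one path of length 2: r = (1/2)^2 = 1/4).
r to a full niece or nephew = 0.25 (full aunt/uncle↔niece/nephew: two paths of length 3 through the shared grandparent pair: r = 2·(1/2)^3 = 1/4).
r to a great-grandoffspring = 1/8 (three parent–offspring links: r = (1/2)^3 = 1/8).
r to a half-niece or half-nephew = 0.125 (half-aunt/uncle↔niece/nephew: one path of length 3: r = (1/2)^3 = 1/8).
Summing one r·B term per recipient: 2·0.25·0.0152 + 3·0.25·0.539 + 1·0.125·0.288 + 4·0.125·0.0314 = 0.46355.
0.46355 < 1.1: the indirect benefit is less than the cost.

No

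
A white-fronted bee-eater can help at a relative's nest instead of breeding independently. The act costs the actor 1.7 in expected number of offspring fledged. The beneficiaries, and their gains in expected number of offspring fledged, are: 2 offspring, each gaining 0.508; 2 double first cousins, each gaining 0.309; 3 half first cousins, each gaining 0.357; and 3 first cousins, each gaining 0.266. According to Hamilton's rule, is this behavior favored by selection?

Hamilton's rule: the trait is favored when the sum of r·B over every recipient exceeds the actor's cost C.
r to an offspring = 1/2 (one parent–offspring link: r = (1/2)^1 = 1/2).
r to a double first cousin = 0.25 (double first cousins share both grandparent pairs — four paths of length 4: r = 4·(1/2)^4 = 1/4).
r to a half first cousin = 0.0625 (half first cousins share one grandparent — one path of length 4: r = (1/2)^4 = 1/16).
r to a first cousin = 0.125 (first cousins share one grandparent pair — two paths of length 4: r = 2·(1/2)^4 = 1/8).
Summing one r·B term per recipient: 2·0.5·0.508 + 2·0.25·0.309 + 3·0.0625·0.357 + 3·0.125·0.266 = 0.8291875.
0.8291875 < 1.7: the indirect benefit is less than the cost.

No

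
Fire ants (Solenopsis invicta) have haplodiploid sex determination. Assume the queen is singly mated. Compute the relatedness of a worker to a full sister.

Haplodiploid full sisters inherit their father's entire haploid genome identically (contributing 1/2) and on average half of their mother's contribution (1/2 · 1/2 = 1/4); r = 1/2 + 1/4 = 3/4.

0.75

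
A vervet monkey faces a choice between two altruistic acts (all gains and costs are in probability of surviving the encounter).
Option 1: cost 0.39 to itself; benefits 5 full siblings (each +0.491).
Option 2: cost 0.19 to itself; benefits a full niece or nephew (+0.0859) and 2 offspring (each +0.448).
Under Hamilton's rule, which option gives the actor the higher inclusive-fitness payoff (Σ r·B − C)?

Option 1: r to a full sibling = 0.5.
Option 1: Σ r·B − C = (5·0.5·0.491) − 0.39 = 0.8375.
Option 2: r to a full niece or nephew = 0.25.
Option 2: r to an offspring = 0.5.
Option 2: Σ r·B − C = (1·0.25·0.0859 + 2·0.5·0.448) − 0.19 = 0.279475.
Option 1 has the higher net inclusive-fitness payoff.

Option 1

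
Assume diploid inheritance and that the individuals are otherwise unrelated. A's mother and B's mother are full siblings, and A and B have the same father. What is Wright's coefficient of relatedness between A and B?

0.375

Independent pedigree routes through distinct common ancestors add.
A and B are related in two ways: first cousins through their mothers (r = 1/8) and half-sibs through their shared father (r = 1/4).
r = 1/8 + 1/4 = 3/8 = 0.375.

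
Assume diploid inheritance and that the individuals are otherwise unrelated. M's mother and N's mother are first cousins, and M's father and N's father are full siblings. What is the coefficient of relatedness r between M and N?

Wright's path rule: contributions from independent ancestry routes add.
M and N are related in two ways: second cousins through their mothers (r = 1/32) and first cousins through their fathers (r = 1/8).
r = 1/32 + 1/8 = 5/32 = 0.15625.

0.15625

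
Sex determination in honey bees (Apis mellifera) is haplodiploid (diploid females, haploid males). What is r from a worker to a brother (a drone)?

0.25

Her haploid brother carries none of their father's genes and a random half of their mother's genome; that half matches the maternal half of her own genome with probability 1/2: r = 1/2 · 1/2 = 1/4.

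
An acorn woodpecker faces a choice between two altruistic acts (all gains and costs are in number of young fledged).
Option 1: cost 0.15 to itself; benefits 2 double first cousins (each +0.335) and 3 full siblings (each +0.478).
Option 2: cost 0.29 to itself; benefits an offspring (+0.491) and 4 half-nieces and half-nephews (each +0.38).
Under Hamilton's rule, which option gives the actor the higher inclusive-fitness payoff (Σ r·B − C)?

Option 1

Option 1: r to a double first cousin = 0.25.
Option 1: r to a full sibling = 0.5.
Option 1: Σ r·B − C = (2·0.25·0.335 + 3·0.5·0.478) − 0.15 = 0.7345.
Option 2: r to an offspring = 0.5.
Option 2: r to a half-niece or half-nephew = 0.125.
Option 2: Σ r·B − C = (1·0.5·0.491 + 4·0.125·0.38) − 0.29 = 0.1455.
Option 1 has the higher net inclusive-fitness payoff.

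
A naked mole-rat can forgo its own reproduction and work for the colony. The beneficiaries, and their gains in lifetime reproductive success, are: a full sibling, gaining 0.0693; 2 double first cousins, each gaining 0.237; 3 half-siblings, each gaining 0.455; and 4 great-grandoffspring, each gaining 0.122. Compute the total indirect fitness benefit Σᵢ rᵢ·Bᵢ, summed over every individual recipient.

0.5554

r to a full sibling = 0.5 (full sibs share both parents — two paths of length 2: r = 2·(1/2)^2 = 1/2).
r to a double first cousin = 0.25 (double first cousins share both grandparent pairs — four paths of length 4: r = 4·(1/2)^4 = 1/4).
r to a half-sibling = 1/4 (half-sibs share one parent — one path of length 2: r = (1/2)^2 = 1/4).
r to a great-grandoffspring = 1/8 (three parent–offspring links: r = (1/2)^3 = 1/8).
Summing one r·B term per recipient: 1·0.5·0.0693 + 2·0.25·0.237 + 3·0.25·0.455 + 4·0.125·0.122 = 0.5554.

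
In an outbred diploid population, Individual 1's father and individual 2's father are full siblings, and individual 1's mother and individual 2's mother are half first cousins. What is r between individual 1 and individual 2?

With two independent routes of shared ancestry, r is the sum of the two contributions.
Individual 1 and individual 2 are related in two ways: first cousins through their fathers (r = 1/8) and half second cousins through their mothers (r = 1/64).
r = 1/8 + 1/64 = 0.140625.

0.140625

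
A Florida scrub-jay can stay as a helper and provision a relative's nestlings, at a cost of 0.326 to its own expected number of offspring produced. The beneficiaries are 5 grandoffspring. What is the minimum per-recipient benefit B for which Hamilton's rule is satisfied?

0.2608

r to a grandoffspring = 0.25 (two parent–offspring links: r = (1/2)^2 = 1/4).
Hamilton's rule with n recipients of equal r: n·r·B > C, so B > C/(n·r) = 0.326/(5·0.25) = 0.2608.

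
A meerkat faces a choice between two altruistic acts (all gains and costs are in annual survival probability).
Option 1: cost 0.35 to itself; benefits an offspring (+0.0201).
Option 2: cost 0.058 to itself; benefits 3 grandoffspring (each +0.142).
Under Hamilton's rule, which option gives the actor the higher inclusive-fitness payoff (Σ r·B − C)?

Option 1: r to an offspring = 0.5.
Option 1: Σ r·B − C = (1·0.5·0.0201) − 0.35 = -0.33995.
Option 2: r to a grandoffspring = 0.25.
Option 2: Σ r·B − C = (3·0.25·0.142) − 0.058 = 0.0485.
Option 2 has the higher net inclusive-fitness payoff.

Option 2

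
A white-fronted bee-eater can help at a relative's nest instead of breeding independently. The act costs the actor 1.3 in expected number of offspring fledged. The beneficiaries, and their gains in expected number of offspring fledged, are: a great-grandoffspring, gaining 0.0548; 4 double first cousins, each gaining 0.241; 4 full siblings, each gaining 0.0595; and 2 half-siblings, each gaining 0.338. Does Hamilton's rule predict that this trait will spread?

Hamilton's rule: the trait is favored when the sum of r·B over every recipient exceeds the actor's cost C.
r to a great-grandoffspring = 1/8 (three parent–offspring links: r = (1/2)^3 = 1/8).
r to a double first cousin = 1/4 (double first cousins share both grandparent pairs — four paths of length 4: r = 4·(1/2)^4 = 1/4).
r to a full sibling = 1/2 (full sibs share both parents — two paths of length 2: r = 2·(1/2)^2 = 1/2).
r to a half-sibling = 1/4 (half-sibs share one parent — one path of length 2: r = (1/2)^2 = 1/4).
Summing one r·B term per recipient: 1·0.125·0.0548 + 4·0.25·0.241 + 4·0.5·0.0595 + 2·0.25·0.338 = 0.53585.
0.53585 < 1.3: the indirect benefit is less than the cost.

No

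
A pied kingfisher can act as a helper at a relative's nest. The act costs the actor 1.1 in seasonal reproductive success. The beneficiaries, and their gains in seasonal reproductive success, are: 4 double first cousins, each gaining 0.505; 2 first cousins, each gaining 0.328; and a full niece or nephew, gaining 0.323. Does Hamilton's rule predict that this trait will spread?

Hamilton's rule: the trait is favored when the sum of r·B over every recipient exceeds the actor's cost C.
r to a double first cousin = 1/4 (double first cousins share both grandparent pairs — four paths of length 4: r = 4·(1/2)^4 = 1/4).
r to a first cousin = 1/8 (first cousins share one grandparent pair — two paths of length 4: r = 2·(1/2)^4 = 1/8).
r to a full niece or nephew = 1/4 (full aunt/uncle↔niece/nephew: two paths of length 3 through the shared grandparent pair: r = 2·(1/2)^3 = 1/4).
Summing one r·B term per recipient: 4·0.25·0.505 + 2·0.125·0.328 + 1·0.25·0.323 = 0.66775.
0.66775 < 1.1: the indirect benefit is less than the cost.

No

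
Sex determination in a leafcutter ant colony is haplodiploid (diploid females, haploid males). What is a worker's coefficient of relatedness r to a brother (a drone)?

0.25

Her haploid brother carries none of their father's genes and a random half of their mother's genome; that half matches the maternal half of her own genome with probability 1/2: r = 1/2 · 1/2 = 1/4.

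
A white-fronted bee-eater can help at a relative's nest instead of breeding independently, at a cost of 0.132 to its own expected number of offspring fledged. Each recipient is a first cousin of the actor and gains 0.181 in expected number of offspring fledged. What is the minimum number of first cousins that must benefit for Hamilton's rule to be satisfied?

6

r to a first cousin = 0.125 (first cousins share one grandparent pair — two paths of length 4: r = 2·(1/2)^4 = 1/8).
Hamilton's rule: n·r·B > C  ⇒  n > C/(r·B) = 0.132/(0.125·0.181) = 5.834.
The smallest integer exceeding 5.834 is 6.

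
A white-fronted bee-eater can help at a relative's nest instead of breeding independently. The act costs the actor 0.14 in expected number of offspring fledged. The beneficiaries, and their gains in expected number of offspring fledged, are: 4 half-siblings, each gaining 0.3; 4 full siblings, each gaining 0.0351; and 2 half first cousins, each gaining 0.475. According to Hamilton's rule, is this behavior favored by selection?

Yes

Hamilton's rule: the trait is favored when the sum of r·B over every recipient exceeds the actor's cost C.
r to a half-sibling = 0.25 (half-sibs share one parent — one path of length 2: r = (1/2)^2 = 1/4).
r to a full sibling = 1/2 (full sibs share both parents — two paths of length 2: r = 2·(1/2)^2 = 1/2).
r to a half first cousin = 0.0625 (half first cousins share one grandparent — one path of length 4: r = (1/2)^4 = 1/16).
Summing one r·B term per recipient: 4·0.25·0.3 + 4·0.5·0.0351 + 2·0.0625·0.475 = 0.429575.
0.429575 > 0.14: the indirect benefit exceeds the cost.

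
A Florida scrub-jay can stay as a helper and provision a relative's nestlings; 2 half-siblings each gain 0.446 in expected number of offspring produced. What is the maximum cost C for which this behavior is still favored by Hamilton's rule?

0.223

r to a half-sibling = 0.25 (half-sibs share one parent — one path of length 2: r = (1/2)^2 = 1/4).
Hamilton's rule: n·r·B > C, so the trait is favored while C < n·r·B = 2·0.25·0.446 = 0.223.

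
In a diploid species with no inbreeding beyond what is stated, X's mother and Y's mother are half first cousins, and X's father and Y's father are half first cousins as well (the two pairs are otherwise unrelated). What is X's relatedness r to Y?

Independent pedigree routes through distinct common ancestors add.
X and Y are related in two ways: half second cousins through their mothers (r = 1/64) and half second cousins through their fathers (r = 1/64).
r = 1/64 + 1/64 = 1/32 = 0.03125.

0.03125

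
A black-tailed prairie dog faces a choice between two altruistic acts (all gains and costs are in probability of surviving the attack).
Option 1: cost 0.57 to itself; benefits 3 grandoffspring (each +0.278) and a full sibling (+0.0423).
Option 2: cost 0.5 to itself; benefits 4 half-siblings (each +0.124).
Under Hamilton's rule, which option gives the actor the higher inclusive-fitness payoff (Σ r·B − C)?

Option 1: r to a grandoffspring = 0.25.
Option 1: r to a full sibling = 0.5.
Option 1: Σ r·B − C = (3·0.25·0.278 + 1·0.5·0.0423) − 0.57 = -0.34035.
Option 2: r to a half-sibling = 0.25.
Option 2: Σ r·B − C = (4·0.25·0.124) − 0.5 = -0.376.
Option 1 has the higher net inclusive-fitness payoff.

Option 1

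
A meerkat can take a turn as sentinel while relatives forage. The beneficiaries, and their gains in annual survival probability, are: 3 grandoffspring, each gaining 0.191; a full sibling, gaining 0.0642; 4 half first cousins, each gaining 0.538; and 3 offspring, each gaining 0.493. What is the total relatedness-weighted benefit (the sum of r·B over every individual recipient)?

1.04935

r to a grandoffspring = 0.25 (two parent–offspring links: r = (1/2)^2 = 1/4).
r to a full sibling = 1/2 (full sibs share both parents — two paths of length 2: r = 2·(1/2)^2 = 1/2).
r to a half first cousin = 0.0625 (half first cousins share one grandparent — one path of length 4: r = (1/2)^4 = 1/16).
r to an offspring = 0.5 (one parent–offspring link: r = (1/2)^1 = 1/2).
Summing one r·B term per recipient: 3·0.25·0.191 + 1·0.5·0.0642 + 4·0.0625·0.538 + 3·0.5·0.493 = 1.04935.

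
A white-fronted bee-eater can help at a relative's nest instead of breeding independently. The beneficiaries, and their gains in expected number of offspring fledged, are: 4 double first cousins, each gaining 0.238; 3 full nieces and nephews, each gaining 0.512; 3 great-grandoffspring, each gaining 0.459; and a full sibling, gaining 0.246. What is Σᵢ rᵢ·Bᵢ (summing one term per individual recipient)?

r to a double first cousin = 0.25 (double first cousins share both grandparent pairs — four paths of length 4: r = 4·(1/2)^4 = 1/4).
r to a full niece or nephew = 1/4 (full aunt/uncle↔niece/nephew: two paths of length 3 through the shared grandparent pair: r = 2·(1/2)^3 = 1/4).
r to a great-grandoffspring = 0.125 (three parent–offspring links: r = (1/2)^3 = 1/8).
r to a full sibling = 1/2 (full sibs share both parents — two paths of length 2: r = 2·(1/2)^2 = 1/2).
Summing one r·B term per recipient: 4·0.25·0.238 + 3·0.25·0.512 + 3·0.125·0.459 + 1·0.5·0.246 = 0.917125.

0.917125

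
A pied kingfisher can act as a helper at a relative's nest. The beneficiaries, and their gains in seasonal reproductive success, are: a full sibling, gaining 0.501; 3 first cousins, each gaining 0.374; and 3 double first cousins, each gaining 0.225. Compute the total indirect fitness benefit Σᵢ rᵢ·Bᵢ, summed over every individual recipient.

r to a full sibling = 1/2 (full sibs share both parents — two paths of length 2: r = 2·(1/2)^2 = 1/2).
r to a first cousin = 0.125 (first cousins share one grandparent pair — two paths of length 4: r = 2·(1/2)^4 = 1/8).
r to a double first cousin = 0.25 (double first cousins share both grandparent pairs — four paths of length 4: r = 4·(1/2)^4 = 1/4).
Summing one r·B term per recipient: 1·0.5·0.501 + 3·0.125·0.374 + 3·0.25·0.225 = 0.5595.

0.5595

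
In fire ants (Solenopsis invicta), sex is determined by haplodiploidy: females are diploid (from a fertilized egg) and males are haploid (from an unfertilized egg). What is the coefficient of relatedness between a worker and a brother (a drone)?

0.25

Her haploid brother carries none of their father's genes and a random half of their mother's genome; that half matches the maternal half of her own genome with probability 1/2: r = 1/2 · 1/2 = 1/4.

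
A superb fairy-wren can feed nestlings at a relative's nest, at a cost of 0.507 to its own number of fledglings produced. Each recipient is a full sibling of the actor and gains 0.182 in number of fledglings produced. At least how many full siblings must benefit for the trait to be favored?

6

r to a full sibling = 0.5 (full sibs share both parents — two paths of length 2: r = 2·(1/2)^2 = 1/2).
Hamilton's rule: n·r·B > C  ⇒  n > C/(r·B) = 0.507/(0.5·0.182) = 5.571.
The smallest integer exceeding 5.571 is 6.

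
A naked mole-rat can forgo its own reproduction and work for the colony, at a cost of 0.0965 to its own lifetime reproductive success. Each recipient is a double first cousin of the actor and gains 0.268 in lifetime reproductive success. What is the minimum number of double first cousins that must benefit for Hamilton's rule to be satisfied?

r to a double first cousin = 0.25 (double first cousins share both grandparent pairs — four paths of length 4: r = 4·(1/2)^4 = 1/4).
Hamilton's rule: n·r·B > C  ⇒  n > C/(r·B) = 0.0965/(0.25·0.268) = 1.44.
The smallest integer exceeding 1.44 is 2.

2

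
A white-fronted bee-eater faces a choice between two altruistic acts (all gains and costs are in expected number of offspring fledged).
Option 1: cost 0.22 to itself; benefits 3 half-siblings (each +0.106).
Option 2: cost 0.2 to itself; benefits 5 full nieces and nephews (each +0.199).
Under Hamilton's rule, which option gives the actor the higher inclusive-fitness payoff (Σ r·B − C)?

Option 1: r to a half-sibling = 0.25.
Option 1: Σ r·B − C = (3·0.25·0.106) − 0.22 = -0.1405.
Option 2: r to a full niece or nephew = 0.25.
Option 2: Σ r·B − C = (5·0.25·0.199) − 0.2 = 0.04875.
Option 2 has the higher net inclusive-fitness payoff.

Option 2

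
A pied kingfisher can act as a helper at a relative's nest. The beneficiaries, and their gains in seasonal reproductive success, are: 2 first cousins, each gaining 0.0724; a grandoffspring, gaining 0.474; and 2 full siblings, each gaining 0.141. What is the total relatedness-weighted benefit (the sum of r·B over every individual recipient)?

0.2776

r to a first cousin = 0.125 (first cousins share one grandparent pair — two paths of length 4: r = 2·(1/2)^4 = 1/8).
r to a grandoffspring = 1/4 (two parent–offspring links: r = (1/2)^2 = 1/4).
r to a full sibling = 0.5 (full sibs share both parents — two paths of length 2: r = 2·(1/2)^2 = 1/2).
Summing one r·B term per recipient: 2·0.125·0.0724 + 1·0.25·0.474 + 2·0.5·0.141 = 0.2776.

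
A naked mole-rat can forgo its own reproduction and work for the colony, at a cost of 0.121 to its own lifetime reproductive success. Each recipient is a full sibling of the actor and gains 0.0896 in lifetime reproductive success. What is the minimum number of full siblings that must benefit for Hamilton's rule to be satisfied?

3

r to a full sibling = 0.5 (full sibs share both parents — two paths of length 2: r = 2·(1/2)^2 = 1/2).
Hamilton's rule: n·r·B > C  ⇒  n > C/(r·B) = 0.121/(0.5·0.0896) = 2.701.
The smallest integer exceeding 2.701 is 3.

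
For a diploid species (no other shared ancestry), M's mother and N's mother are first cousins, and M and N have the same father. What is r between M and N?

0.28125

Independent pedigree routes through distinct common ancestors add.
M and N are related in two ways: second cousins through their mothers (r = 1/32) and half-sibs through their shared father (r = 1/4).
r = 1/32 + 1/4 = 0.28125.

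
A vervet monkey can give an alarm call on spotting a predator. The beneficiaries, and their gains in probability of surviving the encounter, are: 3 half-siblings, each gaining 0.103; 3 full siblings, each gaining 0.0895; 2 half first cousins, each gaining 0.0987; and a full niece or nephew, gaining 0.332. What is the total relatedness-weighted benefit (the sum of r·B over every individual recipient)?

r to a half-sibling = 0.25 (half-sibs share one parent — one path of length 2: r = (1/2)^2 = 1/4).
r to a full sibling = 0.5 (full sibs share both parents — two paths of length 2: r = 2·(1/2)^2 = 1/2).
r to a half first cousin = 1/16 (half first cousins share one grandparent — one path of length 4: r = (1/2)^4 = 1/16).
r to a full niece or nephew = 1/4 (full aunt/uncle↔niece/nephew: two paths of length 3 through the shared grandparent pair: r = 2·(1/2)^3 = 1/4).
Summing one r·B term per recipient: 3·0.25·0.103 + 3·0.5·0.0895 + 2·0.0625·0.0987 + 1·0.25·0.332 = 0.3068375.

0.3068375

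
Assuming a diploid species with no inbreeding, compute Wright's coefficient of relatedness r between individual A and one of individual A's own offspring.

Each parent–offspring link contributes a factor of 1/2, and independent paths through distinct common ancestors add.
One parent–offspring link: r = (1/2)^1 = 1/2.

0.5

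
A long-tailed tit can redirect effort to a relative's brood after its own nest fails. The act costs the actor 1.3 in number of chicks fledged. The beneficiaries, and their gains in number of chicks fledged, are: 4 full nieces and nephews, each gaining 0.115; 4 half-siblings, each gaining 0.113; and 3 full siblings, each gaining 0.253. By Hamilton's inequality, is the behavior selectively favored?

Hamilton's rule: the trait is favored when the sum of r·B over every recipient exceeds the actor's cost C.
r to a full niece or nephew = 1/4 (full aunt/uncle↔niece/nephew: two paths of length 3 through the shared grandparent pair: r = 2·(1/2)^3 = 1/4).
r to a half-sibling = 0.25 (half-sibs share one parent — one path of length 2: r = (1/2)^2 = 1/4).
r to a full sibling = 1/2 (full sibs share both parents — two paths of length 2: r = 2·(1/2)^2 = 1/2).
Summing one r·B term per recipient: 4·0.25·0.115 + 4·0.25·0.113 + 3·0.5·0.253 = 0.6075.
0.6075 < 1.3: the indirect benefit is less than the cost.

No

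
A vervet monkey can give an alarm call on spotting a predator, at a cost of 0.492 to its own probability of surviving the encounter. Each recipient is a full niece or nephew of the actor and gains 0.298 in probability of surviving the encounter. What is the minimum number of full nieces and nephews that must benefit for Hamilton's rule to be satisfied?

7

r to a full niece or nephew = 0.25 (full aunt/uncle↔niece/nephew: two paths of length 3 through the shared grandparent pair: r = 2·(1/2)^3 = 1/4).
Hamilton's rule: n·r·B > C  ⇒  n > C/(r·B) = 0.492/(0.25·0.298) = 6.604.
The smallest integer exceeding 6.604 is 7.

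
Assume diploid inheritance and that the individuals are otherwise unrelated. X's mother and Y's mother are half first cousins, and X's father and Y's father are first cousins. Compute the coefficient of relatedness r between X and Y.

With two independent routes of shared ancestry, r is the sum of the two contributions.
X and Y are related in two ways: half second cousins through their mothers (r = 1/64) and second cousins through their fathers (r = 1/32).
r = 1/64 + 1/32 = 3/64 = 0.046875.

0.046875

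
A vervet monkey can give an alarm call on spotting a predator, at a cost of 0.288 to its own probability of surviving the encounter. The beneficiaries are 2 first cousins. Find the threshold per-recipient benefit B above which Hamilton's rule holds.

r to a first cousin = 0.125 (first cousins share one grandparent pair — two paths of length 4: r = 2·(1/2)^4 = 1/8).
Hamilton's rule with n recipients of equal r: n·r·B > C, so B > C/(n·r) = 0.288/(2·0.125) = 1.152.

1.152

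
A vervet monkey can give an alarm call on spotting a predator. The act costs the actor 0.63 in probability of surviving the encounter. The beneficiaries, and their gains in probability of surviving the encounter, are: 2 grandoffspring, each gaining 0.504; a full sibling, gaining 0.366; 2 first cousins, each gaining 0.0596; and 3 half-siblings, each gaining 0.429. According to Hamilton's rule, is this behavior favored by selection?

Hamilton's rule: the trait is favored when the sum of r·B over every recipient exceeds the actor's cost C.
r to a grandoffspring = 0.25 (two parent–offspring links: r = (1/2)^2 = 1/4).
r to a full sibling = 0.5 (full sibs share both parents — two paths of length 2: r = 2·(1/2)^2 = 1/2).
r to a first cousin = 0.125 (first cousins share one grandparent pair — two paths of length 4: r = 2·(1/2)^4 = 1/8).
r to a half-sibling = 1/4 (half-sibs share one parent — one path of length 2: r = (1/2)^2 = 1/4).
Summing one r·B term per recipient: 2·0.25·0.504 + 1·0.5·0.366 + 2·0.125·0.0596 + 3·0.25·0.429 = 0.77165.
0.77165 > 0.63: the indirect benefit exceeds the cost.

Yes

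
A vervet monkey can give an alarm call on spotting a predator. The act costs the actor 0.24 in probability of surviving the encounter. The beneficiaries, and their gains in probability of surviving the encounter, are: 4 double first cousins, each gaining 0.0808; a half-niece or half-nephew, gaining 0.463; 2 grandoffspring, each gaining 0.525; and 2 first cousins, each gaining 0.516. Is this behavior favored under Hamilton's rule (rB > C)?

Hamilton's rule: the trait is favored when the sum of r·B over every recipient exceeds the actor's cost C.
r to a double first cousin = 0.25 (double first cousins share both grandparent pairs — four paths of length 4: r = 4·(1/2)^4 = 1/4).
r to a half-niece or half-nephew = 0.125 (half-aunt/uncle↔niece/nephew: one path of length 3: r = (1/2)^3 = 1/8).
r to a grandoffspring = 0.25 (two parent–offspring links: r = (1/2)^2 = 1/4).
r to a first cousin = 1/8 (first cousins share one grandparent pair — two paths of length 4: r = 2·(1/2)^4 = 1/8).
Summing one r·B term per recipient: 4·0.25·0.0808 + 1·0.125·0.463 + 2·0.25·0.525 + 2·0.125·0.516 = 0.530175.
0.530175 > 0.24: the indirect benefit exceeds the cost.

Yes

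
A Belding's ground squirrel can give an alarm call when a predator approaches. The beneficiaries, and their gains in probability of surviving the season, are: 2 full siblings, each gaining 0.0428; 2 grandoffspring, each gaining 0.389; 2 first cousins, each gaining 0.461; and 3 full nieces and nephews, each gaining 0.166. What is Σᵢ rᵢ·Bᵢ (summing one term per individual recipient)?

0.47705

r to a full sibling = 0.5 (full sibs share both parents — two paths of length 2: r = 2·(1/2)^2 = 1/2).
r to a grandoffspring = 0.25 (two parent–offspring links: r = (1/2)^2 = 1/4).
r to a first cousin = 0.125 (first cousins share one grandparent pair — two paths of length 4: r = 2·(1/2)^4 = 1/8).
r to a full niece or nephew = 0.25 (full aunt/uncle↔niece/nephew: two paths of length 3 through the shared grandparent pair: r = 2·(1/2)^3 = 1/4).
Summing one r·B term per recipient: 2·0.5·0.0428 + 2·0.25·0.389 + 2·0.125·0.461 + 3·0.25·0.166 = 0.47705.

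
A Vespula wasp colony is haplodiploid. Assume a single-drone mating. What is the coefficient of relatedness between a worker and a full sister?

0.75

Haplodiploid full sisters inherit their father's entire haploid genome identically (contributing 1/2) and on average half of their mother's contribution (1/2 · 1/2 = 1/4); r = 1/2 + 1/4 = 3/4.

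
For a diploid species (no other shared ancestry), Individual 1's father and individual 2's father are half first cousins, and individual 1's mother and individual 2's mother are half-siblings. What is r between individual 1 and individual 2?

0.078125

Independent pedigree routes through distinct common ancestors add.
Individual 1 and individual 2 are related in two ways: half second cousins through their fathers (r = 1/64) and half first cousins through their mothers (r = 1/16).
r = 1/64 + 1/16 = 0.078125.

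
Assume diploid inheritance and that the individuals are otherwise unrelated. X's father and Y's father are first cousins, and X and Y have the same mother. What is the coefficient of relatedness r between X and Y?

Relatedness sums over independent paths through distinct common ancestors.
X and Y are related in two ways: second cousins through their fathers (r = 1/32) and half-sibs through their shared mother (r = 1/4).
r = 1/32 + 1/4 = 0.28125.

0.28125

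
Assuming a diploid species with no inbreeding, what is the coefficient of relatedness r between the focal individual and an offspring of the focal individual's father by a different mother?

0.25

Each parent–offspring link contributes a factor of 1/2, and independent paths through distinct common ancestors add.
Half-sibs share one parent — one path of length 2: r = (1/2)^2 = 1/4.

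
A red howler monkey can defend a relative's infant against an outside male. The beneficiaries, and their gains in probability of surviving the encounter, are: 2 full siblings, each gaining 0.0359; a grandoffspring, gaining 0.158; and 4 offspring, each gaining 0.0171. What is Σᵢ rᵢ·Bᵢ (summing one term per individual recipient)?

r to a full sibling = 1/2 (full sibs share both parents — two paths of length 2: r = 2·(1/2)^2 = 1/2).
r to a grandoffspring = 0.25 (two parent–offspring links: r = (1/2)^2 = 1/4).
r to an offspring = 1/2 (one parent–offspring link: r = (1/2)^1 = 1/2).
Summing one r·B term per recipient: 2·0.5·0.0359 + 1·0.25·0.158 + 4·0.5·0.0171 = 0.1096.

0.1096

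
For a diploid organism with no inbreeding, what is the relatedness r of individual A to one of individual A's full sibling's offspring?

0.25

Each parent–offspring link contributes a factor of 1/2, and independent paths through distinct common ancestors add.
Full aunt/uncle↔niece/nephew: two paths of length 3 through the shared grandparent pair: r = 2·(1/2)^3 = 1/4.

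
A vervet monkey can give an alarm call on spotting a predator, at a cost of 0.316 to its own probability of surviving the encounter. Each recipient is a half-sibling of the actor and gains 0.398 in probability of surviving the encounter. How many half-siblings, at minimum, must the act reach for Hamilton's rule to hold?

4

r to a half-sibling = 0.25 (half-sibs share one parent — one path of length 2: r = (1/2)^2 = 1/4).
Hamilton's rule: n·r·B > C  ⇒  n > C/(r·B) = 0.316/(0.25·0.398) = 3.176.
The smallest integer exceeding 3.176 is 4.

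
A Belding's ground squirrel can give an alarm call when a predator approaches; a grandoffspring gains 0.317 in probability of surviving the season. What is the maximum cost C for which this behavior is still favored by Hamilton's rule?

r to a grandoffspring = 1/4 (two parent–offspring links: r = (1/2)^2 = 1/4).
Hamilton's rule: n·r·B > C, so the trait is favored while C < n·r·B = 1·0.25·0.317 = 0.07925.

0.07925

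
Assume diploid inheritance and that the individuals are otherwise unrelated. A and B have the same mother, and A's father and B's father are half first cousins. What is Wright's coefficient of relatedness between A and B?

With two independent routes of shared ancestry, r is the sum of the two contributions.
A and B are related in two ways: half-sibs through their shared mother (r = 1/4) and half second cousins through their fathers (r = 1/64).
r = 1/4 + 1/64 = 0.265625.

0.265625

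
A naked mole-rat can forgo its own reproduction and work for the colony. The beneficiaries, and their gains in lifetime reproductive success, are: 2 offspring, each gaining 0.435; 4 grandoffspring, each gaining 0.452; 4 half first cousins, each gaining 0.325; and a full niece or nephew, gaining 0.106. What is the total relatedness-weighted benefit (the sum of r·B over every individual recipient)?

r to an offspring = 0.5 (one parent–offspring link: r = (1/2)^1 = 1/2).
r to a grandoffspring = 1/4 (two parent–offspring links: r = (1/2)^2 = 1/4).
r to a half first cousin = 1/16 (half first cousins share one grandparent — one path of length 4: r = (1/2)^4 = 1/16).
r to a full niece or nephew = 0.25 (full aunt/uncle↔niece/nephew: two paths of length 3 through the shared grandparent pair: r = 2·(1/2)^3 = 1/4).
Summing one r·B term per recipient: 2·0.5·0.435 + 4·0.25·0.452 + 4·0.0625·0.325 + 1·0.25·0.106 = 0.99475.

0.99475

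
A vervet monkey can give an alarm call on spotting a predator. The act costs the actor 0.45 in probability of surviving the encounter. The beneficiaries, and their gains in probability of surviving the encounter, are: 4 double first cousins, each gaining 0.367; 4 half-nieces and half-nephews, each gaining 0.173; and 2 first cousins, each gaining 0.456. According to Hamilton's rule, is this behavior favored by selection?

Yes

Hamilton's rule: the trait is favored when the sum of r·B over every recipient exceeds the actor's cost C.
r to a double first cousin = 0.25 (double first cousins share both grandparent pairs — four paths of length 4: r = 4·(1/2)^4 = 1/4).
r to a half-niece or half-nephew = 0.125 (half-aunt/uncle↔niece/nephew: one path of length 3: r = (1/2)^3 = 1/8).
r to a first cousin = 1/8 (first cousins share one grandparent pair — two paths of length 4: r = 2·(1/2)^4 = 1/8).
Summing one r·B term per recipient: 4·0.25·0.367 + 4·0.125·0.173 + 2·0.125·0.456 = 0.5675.
0.5675 > 0.45: the indirect benefit exceeds the cost.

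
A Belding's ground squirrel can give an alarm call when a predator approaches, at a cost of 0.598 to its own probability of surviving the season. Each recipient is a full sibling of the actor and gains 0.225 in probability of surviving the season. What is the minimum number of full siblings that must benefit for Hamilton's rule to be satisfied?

6

r to a full sibling = 0.5 (full sibs share both parents — two paths of length 2: r = 2·(1/2)^2 = 1/2).
Hamilton's rule: n·r·B > C  ⇒  n > C/(r·B) = 0.598/(0.5·0.225) = 5.316.
The smallest integer exceeding 5.316 is 6.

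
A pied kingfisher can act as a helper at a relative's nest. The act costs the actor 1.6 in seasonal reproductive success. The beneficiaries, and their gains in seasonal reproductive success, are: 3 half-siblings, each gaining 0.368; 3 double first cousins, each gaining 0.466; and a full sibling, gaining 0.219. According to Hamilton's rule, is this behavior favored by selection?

No

Hamilton's rule: the trait is favored when the sum of r·B over every recipient exceeds the actor's cost C.
r to a half-sibling = 1/4 (half-sibs share one parent — one path of length 2: r = (1/2)^2 = 1/4).
r to a double first cousin = 1/4 (double first cousins share both grandparent pairs — four paths of length 4: r = 4·(1/2)^4 = 1/4).
r to a full sibling = 1/2 (full sibs share both parents — two paths of length 2: r = 2·(1/2)^2 = 1/2).
Summing one r·B term per recipient: 3·0.25·0.368 + 3·0.25·0.466 + 1·0.5·0.219 = 0.735.
0.735 < 1.6: the indirect benefit is less than the cost.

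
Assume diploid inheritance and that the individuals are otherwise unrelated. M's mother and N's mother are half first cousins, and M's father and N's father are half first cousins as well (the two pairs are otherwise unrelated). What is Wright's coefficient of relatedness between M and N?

0.03125

Wright's path rule: contributions from independent ancestry routes add.
M and N are related in two ways: half second cousins through their mothers (r = 1/64) and half second cousins through their fathers (r = 1/64).
r = 1/64 + 1/64 = 0.03125.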